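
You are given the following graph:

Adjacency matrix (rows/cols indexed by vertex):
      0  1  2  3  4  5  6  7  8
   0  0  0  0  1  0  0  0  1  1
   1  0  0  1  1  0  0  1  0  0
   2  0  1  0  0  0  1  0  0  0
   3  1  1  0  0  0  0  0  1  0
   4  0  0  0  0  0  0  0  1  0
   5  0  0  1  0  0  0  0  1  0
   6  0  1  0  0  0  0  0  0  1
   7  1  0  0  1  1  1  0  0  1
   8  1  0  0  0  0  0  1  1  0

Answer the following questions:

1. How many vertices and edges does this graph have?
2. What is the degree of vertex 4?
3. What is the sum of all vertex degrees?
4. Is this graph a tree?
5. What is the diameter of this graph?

Count: 9 vertices, 12 edges.
Vertex 4 has neighbors [7], degree = 1.
Handshaking lemma: 2 * 12 = 24.
A tree on 9 vertices has 8 edges. This graph has 12 edges (4 extra). Not a tree.
Diameter (longest shortest path) = 3.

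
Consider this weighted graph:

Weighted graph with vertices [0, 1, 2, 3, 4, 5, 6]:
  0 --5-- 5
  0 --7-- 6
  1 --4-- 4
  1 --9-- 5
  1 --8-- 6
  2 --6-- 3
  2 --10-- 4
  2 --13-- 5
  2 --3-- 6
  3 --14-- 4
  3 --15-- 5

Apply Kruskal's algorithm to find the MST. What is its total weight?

Applying Kruskal's algorithm (sort edges by weight, add if no cycle):
  Add (2,6) w=3
  Add (1,4) w=4
  Add (0,5) w=5
  Add (2,3) w=6
  Add (0,6) w=7
  Add (1,6) w=8
  Skip (1,5) w=9 (creates cycle)
  Skip (2,4) w=10 (creates cycle)
  Skip (2,5) w=13 (creates cycle)
  Skip (3,4) w=14 (creates cycle)
  Skip (3,5) w=15 (creates cycle)
MST weight = 33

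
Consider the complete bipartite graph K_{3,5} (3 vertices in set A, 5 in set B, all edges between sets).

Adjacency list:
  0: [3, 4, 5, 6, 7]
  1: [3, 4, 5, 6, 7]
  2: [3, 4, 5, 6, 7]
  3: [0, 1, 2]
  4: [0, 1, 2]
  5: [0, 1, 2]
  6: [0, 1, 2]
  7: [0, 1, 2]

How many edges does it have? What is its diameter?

K_{3,5} has 3 * 5 = 15 edges.
Any vertex reaches any opposite-side vertex in 1 step; same-side vertices reach in 2 steps via any opposite-side vertex.
Diameter = 2.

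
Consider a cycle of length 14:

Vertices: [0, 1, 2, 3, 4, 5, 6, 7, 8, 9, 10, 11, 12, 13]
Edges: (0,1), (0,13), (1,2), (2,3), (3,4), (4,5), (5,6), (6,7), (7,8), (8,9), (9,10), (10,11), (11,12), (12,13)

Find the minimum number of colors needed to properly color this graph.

This is an even cycle (C_14). Even cycles are bipartite.
Chromatic number = 2.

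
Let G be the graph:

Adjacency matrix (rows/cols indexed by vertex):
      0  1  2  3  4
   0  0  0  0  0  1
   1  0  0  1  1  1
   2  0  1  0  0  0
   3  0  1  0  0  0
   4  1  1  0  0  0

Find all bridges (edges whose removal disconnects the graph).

A bridge is an edge whose removal increases the number of connected components.
Bridges found: (0,4), (1,2), (1,3), (1,4)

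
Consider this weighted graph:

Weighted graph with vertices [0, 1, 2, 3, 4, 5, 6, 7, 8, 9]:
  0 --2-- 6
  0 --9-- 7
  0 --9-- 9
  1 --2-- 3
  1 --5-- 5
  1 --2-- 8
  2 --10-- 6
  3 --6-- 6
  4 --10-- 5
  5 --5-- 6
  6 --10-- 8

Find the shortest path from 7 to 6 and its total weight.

Using Dijkstra's algorithm from vertex 7:
Shortest path: 7 -> 0 -> 6
Total weight: 9 + 2 = 11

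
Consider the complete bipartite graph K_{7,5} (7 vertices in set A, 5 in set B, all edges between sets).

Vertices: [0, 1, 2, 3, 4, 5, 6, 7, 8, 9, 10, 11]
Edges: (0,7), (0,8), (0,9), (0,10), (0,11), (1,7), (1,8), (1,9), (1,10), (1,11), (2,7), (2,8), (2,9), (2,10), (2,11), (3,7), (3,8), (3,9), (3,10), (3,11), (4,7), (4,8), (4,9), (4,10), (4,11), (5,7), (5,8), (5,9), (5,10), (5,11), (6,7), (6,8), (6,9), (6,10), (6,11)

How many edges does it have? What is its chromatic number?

K_{7,5} has 7 * 5 = 35 edges.
Bipartite graphs have chromatic number 2 (color each partition differently).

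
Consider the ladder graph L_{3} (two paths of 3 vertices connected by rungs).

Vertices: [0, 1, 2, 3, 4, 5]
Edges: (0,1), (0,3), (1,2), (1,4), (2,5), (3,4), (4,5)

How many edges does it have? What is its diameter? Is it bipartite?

Ladder graph L_{3}: 3 rungs + 2 * (3-1) path edges = 3 + 4 = 7 edges.
Diameter = 3.
Ladder graphs are bipartite (alternating coloring along each path).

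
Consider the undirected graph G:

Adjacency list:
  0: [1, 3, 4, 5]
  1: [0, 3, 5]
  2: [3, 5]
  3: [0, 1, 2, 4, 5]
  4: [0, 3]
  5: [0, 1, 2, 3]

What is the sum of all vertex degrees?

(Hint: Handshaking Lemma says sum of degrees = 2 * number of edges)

Count edges: 10 edges.
By Handshaking Lemma: sum of degrees = 2 * 10 = 20.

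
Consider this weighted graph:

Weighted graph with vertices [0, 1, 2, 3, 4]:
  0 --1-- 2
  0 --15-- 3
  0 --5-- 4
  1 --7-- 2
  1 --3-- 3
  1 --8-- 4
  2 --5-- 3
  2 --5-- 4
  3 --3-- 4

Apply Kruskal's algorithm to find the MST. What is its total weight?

Applying Kruskal's algorithm (sort edges by weight, add if no cycle):
  Add (0,2) w=1
  Add (1,3) w=3
  Add (3,4) w=3
  Add (0,4) w=5
  Skip (2,4) w=5 (creates cycle)
  Skip (2,3) w=5 (creates cycle)
  Skip (1,2) w=7 (creates cycle)
  Skip (1,4) w=8 (creates cycle)
  Skip (0,3) w=15 (creates cycle)
MST weight = 12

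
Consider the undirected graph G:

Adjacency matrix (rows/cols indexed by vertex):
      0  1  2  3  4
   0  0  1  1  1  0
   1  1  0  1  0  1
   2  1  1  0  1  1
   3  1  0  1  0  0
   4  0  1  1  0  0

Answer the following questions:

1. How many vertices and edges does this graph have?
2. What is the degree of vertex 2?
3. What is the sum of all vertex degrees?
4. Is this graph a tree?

Count: 5 vertices, 7 edges.
Vertex 2 has neighbors [0, 1, 3, 4], degree = 4.
Handshaking lemma: 2 * 7 = 14.
A tree on 5 vertices has 4 edges. This graph has 7 edges (3 extra). Not a tree.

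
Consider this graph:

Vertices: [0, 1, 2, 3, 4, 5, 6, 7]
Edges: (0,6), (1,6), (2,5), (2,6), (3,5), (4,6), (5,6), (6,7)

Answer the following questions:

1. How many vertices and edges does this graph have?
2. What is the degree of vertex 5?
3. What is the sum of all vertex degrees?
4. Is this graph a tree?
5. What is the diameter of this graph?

Count: 8 vertices, 8 edges.
Vertex 5 has neighbors [2, 3, 6], degree = 3.
Handshaking lemma: 2 * 8 = 16.
A tree on 8 vertices has 7 edges. This graph has 8 edges (1 extra). Not a tree.
Diameter (longest shortest path) = 3.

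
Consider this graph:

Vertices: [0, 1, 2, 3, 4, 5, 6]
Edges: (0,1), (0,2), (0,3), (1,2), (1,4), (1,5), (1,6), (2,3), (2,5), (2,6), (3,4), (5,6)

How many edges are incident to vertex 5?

Vertex 5 has neighbors [1, 2, 6], so deg(5) = 3.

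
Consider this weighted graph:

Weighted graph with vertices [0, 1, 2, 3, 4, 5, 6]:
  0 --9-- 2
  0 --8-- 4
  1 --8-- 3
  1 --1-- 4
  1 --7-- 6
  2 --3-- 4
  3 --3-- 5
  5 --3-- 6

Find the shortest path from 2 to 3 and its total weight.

Using Dijkstra's algorithm from vertex 2:
Shortest path: 2 -> 4 -> 1 -> 3
Total weight: 3 + 1 + 8 = 12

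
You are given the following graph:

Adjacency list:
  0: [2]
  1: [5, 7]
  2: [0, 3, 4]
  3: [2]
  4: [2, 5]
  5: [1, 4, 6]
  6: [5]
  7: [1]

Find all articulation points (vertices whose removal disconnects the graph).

An articulation point is a vertex whose removal disconnects the graph.
Articulation points: [1, 2, 4, 5]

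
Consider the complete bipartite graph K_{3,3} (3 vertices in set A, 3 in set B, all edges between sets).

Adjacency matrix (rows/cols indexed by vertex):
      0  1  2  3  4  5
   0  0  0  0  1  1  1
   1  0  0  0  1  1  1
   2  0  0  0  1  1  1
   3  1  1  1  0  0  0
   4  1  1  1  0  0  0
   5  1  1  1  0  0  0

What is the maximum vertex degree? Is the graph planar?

Set-A vertices have degree 3; set-B vertices have degree 3. Maximum degree = max(3,3) = 3.
K_{3,3} contains K_{3,3} as a subgraph (since both sides have >= 3 vertices); by Kuratowski's theorem it is not planar.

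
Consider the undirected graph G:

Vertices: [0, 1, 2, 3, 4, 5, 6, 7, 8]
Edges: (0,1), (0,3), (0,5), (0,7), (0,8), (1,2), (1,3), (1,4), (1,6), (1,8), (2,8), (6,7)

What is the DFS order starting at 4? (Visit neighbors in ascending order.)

DFS from vertex 4 (neighbors processed in ascending order):
Visit order: 4, 1, 0, 3, 5, 7, 6, 8, 2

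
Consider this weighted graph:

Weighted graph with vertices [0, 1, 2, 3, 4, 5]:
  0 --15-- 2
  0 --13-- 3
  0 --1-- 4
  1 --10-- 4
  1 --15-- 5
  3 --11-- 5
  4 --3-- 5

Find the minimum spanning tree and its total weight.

Applying Kruskal's algorithm (sort edges by weight, add if no cycle):
  Add (0,4) w=1
  Add (4,5) w=3
  Add (1,4) w=10
  Add (3,5) w=11
  Skip (0,3) w=13 (creates cycle)
  Add (0,2) w=15
  Skip (1,5) w=15 (creates cycle)
MST weight = 40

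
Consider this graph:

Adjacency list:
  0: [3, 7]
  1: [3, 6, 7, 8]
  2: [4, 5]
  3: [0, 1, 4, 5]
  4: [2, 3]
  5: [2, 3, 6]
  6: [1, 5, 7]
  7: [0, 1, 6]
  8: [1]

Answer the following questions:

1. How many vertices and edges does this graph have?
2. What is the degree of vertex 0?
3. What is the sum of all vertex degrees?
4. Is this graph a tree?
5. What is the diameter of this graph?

Count: 9 vertices, 12 edges.
Vertex 0 has neighbors [3, 7], degree = 2.
Handshaking lemma: 2 * 12 = 24.
A tree on 9 vertices has 8 edges. This graph has 12 edges (4 extra). Not a tree.
Diameter (longest shortest path) = 4.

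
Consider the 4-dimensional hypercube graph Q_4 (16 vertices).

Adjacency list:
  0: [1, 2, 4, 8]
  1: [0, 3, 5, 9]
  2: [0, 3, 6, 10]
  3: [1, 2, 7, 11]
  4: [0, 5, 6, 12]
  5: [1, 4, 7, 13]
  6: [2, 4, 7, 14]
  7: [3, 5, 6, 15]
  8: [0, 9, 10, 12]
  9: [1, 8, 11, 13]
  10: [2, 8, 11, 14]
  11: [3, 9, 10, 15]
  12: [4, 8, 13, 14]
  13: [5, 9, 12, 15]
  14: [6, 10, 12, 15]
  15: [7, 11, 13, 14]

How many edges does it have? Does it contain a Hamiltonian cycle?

Q_4 has 16 * 4 / 2 = 32 edges.
Q_4 (d >= 2) always has a Hamiltonian cycle: a 4-bit cyclic Gray code visits every vertex exactly once and returns to the start.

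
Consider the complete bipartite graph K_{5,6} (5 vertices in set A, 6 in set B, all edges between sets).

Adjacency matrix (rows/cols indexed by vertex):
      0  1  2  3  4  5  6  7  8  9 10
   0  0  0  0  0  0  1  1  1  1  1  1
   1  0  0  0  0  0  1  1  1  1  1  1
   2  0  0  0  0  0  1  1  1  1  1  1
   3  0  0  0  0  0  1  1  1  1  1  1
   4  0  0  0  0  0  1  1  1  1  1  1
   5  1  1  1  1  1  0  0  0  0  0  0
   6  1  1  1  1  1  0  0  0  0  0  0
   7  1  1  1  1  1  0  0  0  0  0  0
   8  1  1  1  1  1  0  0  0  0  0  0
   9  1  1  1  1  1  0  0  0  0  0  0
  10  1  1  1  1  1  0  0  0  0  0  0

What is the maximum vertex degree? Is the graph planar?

Set-A vertices have degree 6; set-B vertices have degree 5. Maximum degree = max(5,6) = 6.
K_{5,6} contains K_{3,3} as a subgraph (since both sides have >= 3 vertices); by Kuratowski's theorem it is not planar.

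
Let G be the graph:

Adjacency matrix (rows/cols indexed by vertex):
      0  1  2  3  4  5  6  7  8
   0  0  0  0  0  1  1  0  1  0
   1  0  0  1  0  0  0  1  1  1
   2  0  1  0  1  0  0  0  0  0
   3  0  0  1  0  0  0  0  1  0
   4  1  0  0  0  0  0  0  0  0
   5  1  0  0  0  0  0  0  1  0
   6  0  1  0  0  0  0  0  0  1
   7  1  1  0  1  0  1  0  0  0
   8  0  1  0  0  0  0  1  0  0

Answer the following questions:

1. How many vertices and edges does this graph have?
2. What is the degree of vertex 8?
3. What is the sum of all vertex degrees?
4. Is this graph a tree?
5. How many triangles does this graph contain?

Count: 9 vertices, 11 edges.
Vertex 8 has neighbors [1, 6], degree = 2.
Handshaking lemma: 2 * 11 = 22.
A tree on 9 vertices has 8 edges. This graph has 11 edges (3 extra). Not a tree.
Number of triangles = 2.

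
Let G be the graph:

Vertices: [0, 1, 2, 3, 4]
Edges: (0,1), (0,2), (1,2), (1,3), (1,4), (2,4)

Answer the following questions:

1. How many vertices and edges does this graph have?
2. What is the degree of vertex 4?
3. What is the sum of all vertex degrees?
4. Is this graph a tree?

Count: 5 vertices, 6 edges.
Vertex 4 has neighbors [1, 2], degree = 2.
Handshaking lemma: 2 * 6 = 12.
A tree on 5 vertices has 4 edges. This graph has 6 edges (2 extra). Not a tree.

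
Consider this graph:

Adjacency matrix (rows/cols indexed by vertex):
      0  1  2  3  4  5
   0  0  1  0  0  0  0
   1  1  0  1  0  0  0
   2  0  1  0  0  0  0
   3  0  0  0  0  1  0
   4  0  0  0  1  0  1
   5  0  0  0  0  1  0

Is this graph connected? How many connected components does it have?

Checking connectivity: the graph has 2 connected component(s).
Components: [[0, 1, 2], [3, 4, 5]]. The graph is NOT connected.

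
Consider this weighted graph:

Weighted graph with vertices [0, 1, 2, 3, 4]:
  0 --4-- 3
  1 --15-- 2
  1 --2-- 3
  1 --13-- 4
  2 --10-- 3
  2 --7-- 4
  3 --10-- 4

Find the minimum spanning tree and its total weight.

Applying Kruskal's algorithm (sort edges by weight, add if no cycle):
  Add (1,3) w=2
  Add (0,3) w=4
  Add (2,4) w=7
  Add (2,3) w=10
  Skip (3,4) w=10 (creates cycle)
  Skip (1,4) w=13 (creates cycle)
  Skip (1,2) w=15 (creates cycle)
MST weight = 23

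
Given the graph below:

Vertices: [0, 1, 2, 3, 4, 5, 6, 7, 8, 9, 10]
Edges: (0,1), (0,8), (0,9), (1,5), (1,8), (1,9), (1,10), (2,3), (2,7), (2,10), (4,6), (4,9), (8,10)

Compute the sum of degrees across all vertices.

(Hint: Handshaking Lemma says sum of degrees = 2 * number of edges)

Count edges: 13 edges.
By Handshaking Lemma: sum of degrees = 2 * 13 = 26.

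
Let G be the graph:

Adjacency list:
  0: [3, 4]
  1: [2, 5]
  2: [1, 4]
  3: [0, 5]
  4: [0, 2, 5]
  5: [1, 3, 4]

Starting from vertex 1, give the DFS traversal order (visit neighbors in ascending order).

DFS from vertex 1 (neighbors processed in ascending order):
Visit order: 1, 2, 4, 0, 3, 5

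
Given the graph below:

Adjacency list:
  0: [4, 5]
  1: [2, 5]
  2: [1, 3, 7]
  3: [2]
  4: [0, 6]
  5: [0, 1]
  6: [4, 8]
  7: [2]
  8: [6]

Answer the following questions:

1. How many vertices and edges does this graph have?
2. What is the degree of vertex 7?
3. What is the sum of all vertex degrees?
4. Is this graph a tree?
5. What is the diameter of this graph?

Count: 9 vertices, 8 edges.
Vertex 7 has neighbors [2], degree = 1.
Handshaking lemma: 2 * 8 = 16.
A graph is a tree iff it is connected and has exactly n-1 edges. This graph is connected (all 9 vertices in one component) and has 9-1 = 8 edges. It is a tree.
Diameter (longest shortest path) = 7.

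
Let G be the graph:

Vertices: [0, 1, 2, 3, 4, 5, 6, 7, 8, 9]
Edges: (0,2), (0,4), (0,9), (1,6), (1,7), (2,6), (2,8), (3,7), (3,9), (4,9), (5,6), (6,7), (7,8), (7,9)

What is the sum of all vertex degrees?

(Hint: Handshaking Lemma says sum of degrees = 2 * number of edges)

Count edges: 14 edges.
By Handshaking Lemma: sum of degrees = 2 * 14 = 28.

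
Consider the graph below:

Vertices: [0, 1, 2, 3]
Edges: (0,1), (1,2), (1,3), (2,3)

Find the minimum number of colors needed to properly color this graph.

The graph has a maximum clique of size 3 (lower bound on chromatic number).
A valid 3-coloring: {0: 1, 1: 0, 2: 1, 3: 2}.
Chromatic number = 3.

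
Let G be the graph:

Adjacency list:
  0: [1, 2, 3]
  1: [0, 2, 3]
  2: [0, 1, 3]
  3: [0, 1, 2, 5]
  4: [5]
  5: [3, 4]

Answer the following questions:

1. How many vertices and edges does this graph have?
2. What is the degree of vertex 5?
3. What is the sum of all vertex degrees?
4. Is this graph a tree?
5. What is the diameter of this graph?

Count: 6 vertices, 8 edges.
Vertex 5 has neighbors [3, 4], degree = 2.
Handshaking lemma: 2 * 8 = 16.
A tree on 6 vertices has 5 edges. This graph has 8 edges (3 extra). Not a tree.
Diameter (longest shortest path) = 3.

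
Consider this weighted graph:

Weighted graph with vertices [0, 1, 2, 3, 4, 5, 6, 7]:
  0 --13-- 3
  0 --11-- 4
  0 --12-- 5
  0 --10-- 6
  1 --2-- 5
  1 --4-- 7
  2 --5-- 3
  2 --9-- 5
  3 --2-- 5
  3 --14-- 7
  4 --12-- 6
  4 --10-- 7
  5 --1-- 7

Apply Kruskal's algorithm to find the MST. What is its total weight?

Applying Kruskal's algorithm (sort edges by weight, add if no cycle):
  Add (5,7) w=1
  Add (1,5) w=2
  Add (3,5) w=2
  Skip (1,7) w=4 (creates cycle)
  Add (2,3) w=5
  Skip (2,5) w=9 (creates cycle)
  Add (0,6) w=10
  Add (4,7) w=10
  Add (0,4) w=11
  Skip (0,5) w=12 (creates cycle)
  Skip (4,6) w=12 (creates cycle)
  Skip (0,3) w=13 (creates cycle)
  Skip (3,7) w=14 (creates cycle)
MST weight = 41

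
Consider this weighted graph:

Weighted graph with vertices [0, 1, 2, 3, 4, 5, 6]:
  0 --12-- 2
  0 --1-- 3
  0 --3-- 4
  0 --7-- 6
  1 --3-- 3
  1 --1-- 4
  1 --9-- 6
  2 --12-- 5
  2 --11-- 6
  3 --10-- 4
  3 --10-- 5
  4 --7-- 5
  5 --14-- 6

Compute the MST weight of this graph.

Applying Kruskal's algorithm (sort edges by weight, add if no cycle):
  Add (0,3) w=1
  Add (1,4) w=1
  Add (0,4) w=3
  Skip (1,3) w=3 (creates cycle)
  Add (0,6) w=7
  Add (4,5) w=7
  Skip (1,6) w=9 (creates cycle)
  Skip (3,5) w=10 (creates cycle)
  Skip (3,4) w=10 (creates cycle)
  Add (2,6) w=11
  Skip (0,2) w=12 (creates cycle)
  Skip (2,5) w=12 (creates cycle)
  Skip (5,6) w=14 (creates cycle)
MST weight = 30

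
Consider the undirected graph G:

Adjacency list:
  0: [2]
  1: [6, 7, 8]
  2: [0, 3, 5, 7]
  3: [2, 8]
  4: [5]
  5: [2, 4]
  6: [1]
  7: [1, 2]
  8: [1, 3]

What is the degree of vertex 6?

Vertex 6 has neighbors [1], so deg(6) = 1.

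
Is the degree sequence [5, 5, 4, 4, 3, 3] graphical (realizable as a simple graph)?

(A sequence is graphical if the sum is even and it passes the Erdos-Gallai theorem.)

Sum of degrees = 24. Sum is even and passes Erdos-Gallai. The sequence IS graphical.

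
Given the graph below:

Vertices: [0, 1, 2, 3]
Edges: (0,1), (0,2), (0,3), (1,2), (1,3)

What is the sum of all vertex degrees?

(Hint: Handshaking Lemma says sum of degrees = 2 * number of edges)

Count edges: 5 edges.
By Handshaking Lemma: sum of degrees = 2 * 5 = 10.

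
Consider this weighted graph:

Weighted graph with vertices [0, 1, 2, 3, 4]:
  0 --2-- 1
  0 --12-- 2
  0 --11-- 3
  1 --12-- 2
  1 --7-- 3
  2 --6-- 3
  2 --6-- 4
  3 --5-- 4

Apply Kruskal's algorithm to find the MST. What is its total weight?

Applying Kruskal's algorithm (sort edges by weight, add if no cycle):
  Add (0,1) w=2
  Add (3,4) w=5
  Add (2,4) w=6
  Skip (2,3) w=6 (creates cycle)
  Add (1,3) w=7
  Skip (0,3) w=11 (creates cycle)
  Skip (0,2) w=12 (creates cycle)
  Skip (1,2) w=12 (creates cycle)
MST weight = 20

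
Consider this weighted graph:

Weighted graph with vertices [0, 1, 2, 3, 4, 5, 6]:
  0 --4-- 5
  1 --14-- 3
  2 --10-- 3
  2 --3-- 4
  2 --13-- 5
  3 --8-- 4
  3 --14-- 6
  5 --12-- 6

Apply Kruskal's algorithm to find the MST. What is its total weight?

Applying Kruskal's algorithm (sort edges by weight, add if no cycle):
  Add (2,4) w=3
  Add (0,5) w=4
  Add (3,4) w=8
  Skip (2,3) w=10 (creates cycle)
  Add (5,6) w=12
  Add (2,5) w=13
  Add (1,3) w=14
  Skip (3,6) w=14 (creates cycle)
MST weight = 54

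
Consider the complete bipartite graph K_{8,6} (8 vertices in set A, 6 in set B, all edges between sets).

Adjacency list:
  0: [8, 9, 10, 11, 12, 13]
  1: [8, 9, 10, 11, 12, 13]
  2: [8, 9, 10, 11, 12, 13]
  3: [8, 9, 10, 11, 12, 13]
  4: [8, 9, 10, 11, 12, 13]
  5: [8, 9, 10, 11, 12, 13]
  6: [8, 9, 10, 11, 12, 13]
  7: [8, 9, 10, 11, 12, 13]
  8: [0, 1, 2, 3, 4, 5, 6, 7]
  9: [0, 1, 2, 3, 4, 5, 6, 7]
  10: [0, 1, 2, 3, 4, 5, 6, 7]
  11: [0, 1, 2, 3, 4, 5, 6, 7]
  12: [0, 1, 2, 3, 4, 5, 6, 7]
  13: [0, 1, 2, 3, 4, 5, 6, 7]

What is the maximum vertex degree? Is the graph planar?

Set-A vertices have degree 6; set-B vertices have degree 8. Maximum degree = max(8,6) = 8.
K_{8,6} contains K_{3,3} as a subgraph (since both sides have >= 3 vertices); by Kuratowski's theorem it is not planar.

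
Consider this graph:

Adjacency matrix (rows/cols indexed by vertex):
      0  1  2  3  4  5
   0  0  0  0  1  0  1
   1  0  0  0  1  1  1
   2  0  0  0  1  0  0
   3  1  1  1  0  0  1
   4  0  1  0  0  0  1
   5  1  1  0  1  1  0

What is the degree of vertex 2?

Vertex 2 has neighbors [3], so deg(2) = 1.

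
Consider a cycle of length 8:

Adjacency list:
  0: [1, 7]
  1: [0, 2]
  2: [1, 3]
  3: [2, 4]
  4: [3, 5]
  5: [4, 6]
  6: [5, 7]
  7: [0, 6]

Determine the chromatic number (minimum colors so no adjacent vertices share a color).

This is an even cycle (C_8). Even cycles are bipartite.
Chromatic number = 2.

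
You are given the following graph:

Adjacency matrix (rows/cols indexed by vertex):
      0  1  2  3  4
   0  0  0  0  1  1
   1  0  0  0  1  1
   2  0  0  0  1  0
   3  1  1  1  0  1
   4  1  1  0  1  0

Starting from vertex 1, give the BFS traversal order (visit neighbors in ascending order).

BFS from vertex 1 (neighbors processed in ascending order):
Visit order: 1, 3, 4, 0, 2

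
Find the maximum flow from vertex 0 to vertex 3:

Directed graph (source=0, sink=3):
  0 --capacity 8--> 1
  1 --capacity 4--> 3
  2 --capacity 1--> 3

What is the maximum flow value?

Computing max flow:
  Flow on (0->1): 4/8
  Flow on (1->3): 4/4
Maximum flow = 4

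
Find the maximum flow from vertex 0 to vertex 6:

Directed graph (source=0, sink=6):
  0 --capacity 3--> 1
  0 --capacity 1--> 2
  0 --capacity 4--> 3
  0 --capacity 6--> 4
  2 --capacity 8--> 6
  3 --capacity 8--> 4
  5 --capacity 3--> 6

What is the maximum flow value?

Computing max flow:
  Flow on (0->2): 1/1
  Flow on (2->6): 1/8
Maximum flow = 1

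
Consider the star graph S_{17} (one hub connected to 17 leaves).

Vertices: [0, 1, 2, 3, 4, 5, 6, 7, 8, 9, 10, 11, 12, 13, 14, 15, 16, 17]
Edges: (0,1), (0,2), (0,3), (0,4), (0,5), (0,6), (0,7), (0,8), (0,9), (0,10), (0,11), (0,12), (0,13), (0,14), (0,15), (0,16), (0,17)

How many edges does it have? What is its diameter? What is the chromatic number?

Star graph S_{17}: the hub connects to all 17 leaves.
Edges = 17.
Diameter = 2 (any leaf to hub is 1, leaf to leaf through hub is 2).
Star graphs are bipartite (hub vs leaves), so chromatic number = 2.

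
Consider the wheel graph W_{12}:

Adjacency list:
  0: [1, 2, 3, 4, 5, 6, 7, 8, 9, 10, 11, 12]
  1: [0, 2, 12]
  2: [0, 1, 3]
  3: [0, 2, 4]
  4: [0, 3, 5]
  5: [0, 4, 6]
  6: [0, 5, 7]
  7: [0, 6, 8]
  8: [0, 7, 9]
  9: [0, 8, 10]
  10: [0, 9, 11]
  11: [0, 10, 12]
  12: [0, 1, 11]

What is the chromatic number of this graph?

W_{12} = C_{12} plus a hub adjacent to every cycle vertex.
The outer cycle needs 2 colors (even cycle); the hub is adjacent to all of them so needs a fresh color.
Chromatic number = 2 + 1 = 3.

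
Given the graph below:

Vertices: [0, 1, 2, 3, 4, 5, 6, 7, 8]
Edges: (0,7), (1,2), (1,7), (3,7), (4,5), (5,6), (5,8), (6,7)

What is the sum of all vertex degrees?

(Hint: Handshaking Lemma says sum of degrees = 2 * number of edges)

Count edges: 8 edges.
By Handshaking Lemma: sum of degrees = 2 * 8 = 16.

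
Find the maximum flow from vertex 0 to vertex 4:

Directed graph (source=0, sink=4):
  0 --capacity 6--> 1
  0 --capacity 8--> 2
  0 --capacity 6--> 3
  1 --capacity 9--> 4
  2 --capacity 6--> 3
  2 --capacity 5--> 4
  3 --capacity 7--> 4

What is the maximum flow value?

Computing max flow:
  Flow on (0->1): 6/6
  Flow on (0->2): 6/8
  Flow on (0->3): 6/6
  Flow on (1->4): 6/9
  Flow on (2->3): 1/6
  Flow on (2->4): 5/5
  Flow on (3->4): 7/7
Maximum flow = 18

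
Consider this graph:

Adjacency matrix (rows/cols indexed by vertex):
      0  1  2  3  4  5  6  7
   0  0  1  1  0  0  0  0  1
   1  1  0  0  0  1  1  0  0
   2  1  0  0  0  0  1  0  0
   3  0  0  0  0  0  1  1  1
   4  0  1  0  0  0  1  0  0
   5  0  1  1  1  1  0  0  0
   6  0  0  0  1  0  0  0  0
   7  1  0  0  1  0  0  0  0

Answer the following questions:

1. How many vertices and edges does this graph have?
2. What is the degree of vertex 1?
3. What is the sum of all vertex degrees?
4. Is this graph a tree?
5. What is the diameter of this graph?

Count: 8 vertices, 10 edges.
Vertex 1 has neighbors [0, 4, 5], degree = 3.
Handshaking lemma: 2 * 10 = 20.
A tree on 8 vertices has 7 edges. This graph has 10 edges (3 extra). Not a tree.
Diameter (longest shortest path) = 3.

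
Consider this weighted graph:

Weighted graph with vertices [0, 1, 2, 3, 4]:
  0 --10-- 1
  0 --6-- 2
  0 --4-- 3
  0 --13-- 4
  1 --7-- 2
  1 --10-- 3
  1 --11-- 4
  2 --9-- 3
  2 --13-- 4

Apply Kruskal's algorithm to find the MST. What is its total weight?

Applying Kruskal's algorithm (sort edges by weight, add if no cycle):
  Add (0,3) w=4
  Add (0,2) w=6
  Add (1,2) w=7
  Skip (2,3) w=9 (creates cycle)
  Skip (0,1) w=10 (creates cycle)
  Skip (1,3) w=10 (creates cycle)
  Add (1,4) w=11
  Skip (0,4) w=13 (creates cycle)
  Skip (2,4) w=13 (creates cycle)
MST weight = 28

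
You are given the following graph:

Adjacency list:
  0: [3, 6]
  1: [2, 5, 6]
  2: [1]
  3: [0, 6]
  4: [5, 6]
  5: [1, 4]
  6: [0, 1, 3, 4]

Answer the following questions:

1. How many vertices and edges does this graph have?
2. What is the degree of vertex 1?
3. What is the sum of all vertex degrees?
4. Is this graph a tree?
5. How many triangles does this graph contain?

Count: 7 vertices, 8 edges.
Vertex 1 has neighbors [2, 5, 6], degree = 3.
Handshaking lemma: 2 * 8 = 16.
A tree on 7 vertices has 6 edges. This graph has 8 edges (2 extra). Not a tree.
Number of triangles = 1.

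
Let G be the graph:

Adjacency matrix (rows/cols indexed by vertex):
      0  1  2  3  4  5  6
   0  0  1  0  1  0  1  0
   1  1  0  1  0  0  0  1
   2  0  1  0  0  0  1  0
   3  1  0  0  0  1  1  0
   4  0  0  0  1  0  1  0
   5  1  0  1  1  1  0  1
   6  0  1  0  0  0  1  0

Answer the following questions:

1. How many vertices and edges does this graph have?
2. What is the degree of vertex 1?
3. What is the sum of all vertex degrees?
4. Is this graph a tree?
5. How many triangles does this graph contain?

Count: 7 vertices, 10 edges.
Vertex 1 has neighbors [0, 2, 6], degree = 3.
Handshaking lemma: 2 * 10 = 20.
A tree on 7 vertices has 6 edges. This graph has 10 edges (4 extra). Not a tree.
Number of triangles = 2.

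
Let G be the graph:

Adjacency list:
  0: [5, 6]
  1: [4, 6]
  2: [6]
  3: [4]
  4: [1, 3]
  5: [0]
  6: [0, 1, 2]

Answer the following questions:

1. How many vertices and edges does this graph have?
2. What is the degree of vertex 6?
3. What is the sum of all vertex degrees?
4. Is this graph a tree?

Count: 7 vertices, 6 edges.
Vertex 6 has neighbors [0, 1, 2], degree = 3.
Handshaking lemma: 2 * 6 = 12.
A graph is a tree iff it is connected and has exactly n-1 edges. This graph is connected (all 7 vertices in one component) and has 7-1 = 6 edges. It is a tree.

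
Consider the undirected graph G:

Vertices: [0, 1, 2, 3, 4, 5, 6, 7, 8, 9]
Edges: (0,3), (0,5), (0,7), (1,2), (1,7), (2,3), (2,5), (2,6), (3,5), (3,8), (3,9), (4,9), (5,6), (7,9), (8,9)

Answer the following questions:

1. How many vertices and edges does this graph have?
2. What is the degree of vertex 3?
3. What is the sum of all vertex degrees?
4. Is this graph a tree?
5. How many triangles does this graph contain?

Count: 10 vertices, 15 edges.
Vertex 3 has neighbors [0, 2, 5, 8, 9], degree = 5.
Handshaking lemma: 2 * 15 = 30.
A tree on 10 vertices has 9 edges. This graph has 15 edges (6 extra). Not a tree.
Number of triangles = 4.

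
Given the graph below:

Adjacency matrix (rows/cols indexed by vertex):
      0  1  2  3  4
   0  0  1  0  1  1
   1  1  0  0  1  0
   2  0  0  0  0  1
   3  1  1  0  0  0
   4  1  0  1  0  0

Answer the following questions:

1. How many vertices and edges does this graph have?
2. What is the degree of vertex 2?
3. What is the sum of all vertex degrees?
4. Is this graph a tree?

Count: 5 vertices, 5 edges.
Vertex 2 has neighbors [4], degree = 1.
Handshaking lemma: 2 * 5 = 10.
A tree on 5 vertices has 4 edges. This graph has 5 edges (1 extra). Not a tree.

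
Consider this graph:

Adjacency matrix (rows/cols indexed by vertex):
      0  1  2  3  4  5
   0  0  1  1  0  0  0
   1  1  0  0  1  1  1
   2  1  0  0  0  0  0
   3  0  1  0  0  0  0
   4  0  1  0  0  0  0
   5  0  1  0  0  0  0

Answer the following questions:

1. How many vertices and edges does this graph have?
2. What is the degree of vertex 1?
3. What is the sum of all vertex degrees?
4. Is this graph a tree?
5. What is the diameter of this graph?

Count: 6 vertices, 5 edges.
Vertex 1 has neighbors [0, 3, 4, 5], degree = 4.
Handshaking lemma: 2 * 5 = 10.
A graph is a tree iff it is connected and has exactly n-1 edges. This graph is connected (all 6 vertices in one component) and has 6-1 = 5 edges. It is a tree.
Diameter (longest shortest path) = 3.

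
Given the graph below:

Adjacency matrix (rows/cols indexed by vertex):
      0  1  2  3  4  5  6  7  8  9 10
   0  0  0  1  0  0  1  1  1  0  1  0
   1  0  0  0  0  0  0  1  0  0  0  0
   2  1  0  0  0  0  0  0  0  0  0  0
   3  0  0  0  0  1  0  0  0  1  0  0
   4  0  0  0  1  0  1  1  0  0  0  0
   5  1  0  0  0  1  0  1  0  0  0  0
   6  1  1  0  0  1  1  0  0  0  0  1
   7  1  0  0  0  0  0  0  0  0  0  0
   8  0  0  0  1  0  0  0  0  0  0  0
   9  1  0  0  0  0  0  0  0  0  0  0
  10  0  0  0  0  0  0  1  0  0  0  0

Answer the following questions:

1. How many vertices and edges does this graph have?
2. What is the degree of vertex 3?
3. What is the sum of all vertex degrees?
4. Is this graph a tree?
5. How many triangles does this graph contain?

Count: 11 vertices, 12 edges.
Vertex 3 has neighbors [4, 8], degree = 2.
Handshaking lemma: 2 * 12 = 24.
A tree on 11 vertices has 10 edges. This graph has 12 edges (2 extra). Not a tree.
Number of triangles = 2.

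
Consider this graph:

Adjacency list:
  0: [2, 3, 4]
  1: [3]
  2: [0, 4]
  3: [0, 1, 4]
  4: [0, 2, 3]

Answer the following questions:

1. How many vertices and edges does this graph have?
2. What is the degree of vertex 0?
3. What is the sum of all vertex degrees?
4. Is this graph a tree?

Count: 5 vertices, 6 edges.
Vertex 0 has neighbors [2, 3, 4], degree = 3.
Handshaking lemma: 2 * 6 = 12.
A tree on 5 vertices has 4 edges. This graph has 6 edges (2 extra). Not a tree.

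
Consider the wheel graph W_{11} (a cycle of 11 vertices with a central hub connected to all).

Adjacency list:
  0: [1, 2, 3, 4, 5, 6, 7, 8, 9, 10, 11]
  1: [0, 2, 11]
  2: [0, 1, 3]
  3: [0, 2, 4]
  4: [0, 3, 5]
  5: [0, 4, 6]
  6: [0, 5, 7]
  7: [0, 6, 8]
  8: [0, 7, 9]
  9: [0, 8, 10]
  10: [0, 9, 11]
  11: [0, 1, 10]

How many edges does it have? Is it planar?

Wheel graph W_{11}: 11 cycle edges + 11 spoke edges = 22 edges.
Total vertices: 12.
The graph is planar.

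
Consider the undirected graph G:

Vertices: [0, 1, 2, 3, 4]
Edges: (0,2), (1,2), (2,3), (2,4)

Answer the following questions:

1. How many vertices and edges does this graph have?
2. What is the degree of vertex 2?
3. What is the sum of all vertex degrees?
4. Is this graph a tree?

Count: 5 vertices, 4 edges.
Vertex 2 has neighbors [0, 1, 3, 4], degree = 4.
Handshaking lemma: 2 * 4 = 8.
A graph is a tree iff it is connected and has exactly n-1 edges. This graph is connected (all 5 vertices in one component) and has 5-1 = 4 edges. It is a tree.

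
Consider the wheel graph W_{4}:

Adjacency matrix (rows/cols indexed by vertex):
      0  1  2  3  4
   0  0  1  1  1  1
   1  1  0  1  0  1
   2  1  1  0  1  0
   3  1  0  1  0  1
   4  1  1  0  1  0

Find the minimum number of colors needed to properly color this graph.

W_{4} = C_{4} plus a hub adjacent to every cycle vertex.
The outer cycle needs 2 colors (even cycle); the hub is adjacent to all of them so needs a fresh color.
Chromatic number = 2 + 1 = 3.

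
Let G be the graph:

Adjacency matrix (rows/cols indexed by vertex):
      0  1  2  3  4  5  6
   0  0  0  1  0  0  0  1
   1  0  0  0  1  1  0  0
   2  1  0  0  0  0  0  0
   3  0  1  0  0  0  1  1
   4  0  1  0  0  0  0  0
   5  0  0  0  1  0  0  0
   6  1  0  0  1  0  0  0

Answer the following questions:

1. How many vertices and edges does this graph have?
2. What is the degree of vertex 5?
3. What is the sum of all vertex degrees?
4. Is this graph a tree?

Count: 7 vertices, 6 edges.
Vertex 5 has neighbors [3], degree = 1.
Handshaking lemma: 2 * 6 = 12.
A graph is a tree iff it is connected and has exactly n-1 edges. This graph is connected (all 7 vertices in one component) and has 7-1 = 6 edges. It is a tree.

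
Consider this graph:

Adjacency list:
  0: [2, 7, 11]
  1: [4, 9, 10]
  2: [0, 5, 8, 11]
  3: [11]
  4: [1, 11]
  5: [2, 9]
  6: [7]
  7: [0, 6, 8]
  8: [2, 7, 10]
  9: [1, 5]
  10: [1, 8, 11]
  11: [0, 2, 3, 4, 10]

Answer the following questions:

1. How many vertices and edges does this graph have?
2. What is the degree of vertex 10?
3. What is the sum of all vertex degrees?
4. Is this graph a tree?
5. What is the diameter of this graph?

Count: 12 vertices, 16 edges.
Vertex 10 has neighbors [1, 8, 11], degree = 3.
Handshaking lemma: 2 * 16 = 32.
A tree on 12 vertices has 11 edges. This graph has 16 edges (5 extra). Not a tree.
Diameter (longest shortest path) = 5.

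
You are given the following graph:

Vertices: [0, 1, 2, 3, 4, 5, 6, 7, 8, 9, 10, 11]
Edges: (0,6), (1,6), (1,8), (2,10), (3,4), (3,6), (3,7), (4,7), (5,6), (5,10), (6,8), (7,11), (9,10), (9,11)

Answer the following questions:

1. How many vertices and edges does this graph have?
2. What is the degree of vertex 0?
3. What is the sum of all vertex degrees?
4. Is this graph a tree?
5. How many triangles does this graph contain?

Count: 12 vertices, 14 edges.
Vertex 0 has neighbors [6], degree = 1.
Handshaking lemma: 2 * 14 = 28.
A tree on 12 vertices has 11 edges. This graph has 14 edges (3 extra). Not a tree.
Number of triangles = 2.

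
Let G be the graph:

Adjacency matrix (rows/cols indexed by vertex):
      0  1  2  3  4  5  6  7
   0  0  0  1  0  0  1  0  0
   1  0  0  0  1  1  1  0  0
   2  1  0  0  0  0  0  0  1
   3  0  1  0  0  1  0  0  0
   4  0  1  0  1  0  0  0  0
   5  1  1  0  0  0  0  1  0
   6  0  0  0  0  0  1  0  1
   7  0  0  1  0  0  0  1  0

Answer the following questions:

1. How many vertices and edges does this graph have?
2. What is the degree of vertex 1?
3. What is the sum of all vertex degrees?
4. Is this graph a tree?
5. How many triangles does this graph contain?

Count: 8 vertices, 9 edges.
Vertex 1 has neighbors [3, 4, 5], degree = 3.
Handshaking lemma: 2 * 9 = 18.
A tree on 8 vertices has 7 edges. This graph has 9 edges (2 extra). Not a tree.
Number of triangles = 1.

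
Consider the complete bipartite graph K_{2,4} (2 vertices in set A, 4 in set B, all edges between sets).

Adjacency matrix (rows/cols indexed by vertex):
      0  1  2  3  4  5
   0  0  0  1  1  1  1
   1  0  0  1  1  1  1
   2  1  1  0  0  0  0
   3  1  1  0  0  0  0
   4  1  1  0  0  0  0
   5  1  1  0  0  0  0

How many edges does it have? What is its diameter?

K_{2,4} has 2 * 4 = 8 edges.
Any vertex reaches any opposite-side vertex in 1 step; same-side vertices reach in 2 steps via any opposite-side vertex.
Diameter = 2.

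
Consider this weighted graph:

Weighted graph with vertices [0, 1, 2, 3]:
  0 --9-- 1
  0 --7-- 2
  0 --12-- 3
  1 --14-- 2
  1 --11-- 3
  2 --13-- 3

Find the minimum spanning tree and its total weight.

Applying Kruskal's algorithm (sort edges by weight, add if no cycle):
  Add (0,2) w=7
  Add (0,1) w=9
  Add (1,3) w=11
  Skip (0,3) w=12 (creates cycle)
  Skip (2,3) w=13 (creates cycle)
  Skip (1,2) w=14 (creates cycle)
MST weight = 27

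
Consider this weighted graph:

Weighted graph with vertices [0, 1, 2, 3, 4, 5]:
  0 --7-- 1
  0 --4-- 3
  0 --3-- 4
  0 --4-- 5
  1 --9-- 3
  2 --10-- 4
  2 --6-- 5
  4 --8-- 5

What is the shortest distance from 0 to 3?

Using Dijkstra's algorithm from vertex 0:
Shortest path: 0 -> 3
Total weight: 4 = 4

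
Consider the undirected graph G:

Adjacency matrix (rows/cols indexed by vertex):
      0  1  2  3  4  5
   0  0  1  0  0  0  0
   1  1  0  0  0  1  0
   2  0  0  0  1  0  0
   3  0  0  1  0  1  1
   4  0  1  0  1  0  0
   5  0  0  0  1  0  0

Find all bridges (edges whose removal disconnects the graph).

A bridge is an edge whose removal increases the number of connected components.
Bridges found: (0,1), (1,4), (2,3), (3,4), (3,5)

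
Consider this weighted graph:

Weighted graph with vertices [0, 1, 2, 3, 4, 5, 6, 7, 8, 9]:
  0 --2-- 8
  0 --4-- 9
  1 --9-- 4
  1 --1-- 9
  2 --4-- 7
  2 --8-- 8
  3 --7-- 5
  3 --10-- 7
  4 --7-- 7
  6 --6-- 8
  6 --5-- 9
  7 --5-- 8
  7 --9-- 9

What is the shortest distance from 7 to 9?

Using Dijkstra's algorithm from vertex 7:
Shortest path: 7 -> 9
Total weight: 9 = 9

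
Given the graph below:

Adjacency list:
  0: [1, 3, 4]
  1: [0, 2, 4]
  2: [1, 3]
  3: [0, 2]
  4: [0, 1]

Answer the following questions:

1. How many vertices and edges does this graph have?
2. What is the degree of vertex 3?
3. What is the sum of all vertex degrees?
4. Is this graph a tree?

Count: 5 vertices, 6 edges.
Vertex 3 has neighbors [0, 2], degree = 2.
Handshaking lemma: 2 * 6 = 12.
A tree on 5 vertices has 4 edges. This graph has 6 edges (2 extra). Not a tree.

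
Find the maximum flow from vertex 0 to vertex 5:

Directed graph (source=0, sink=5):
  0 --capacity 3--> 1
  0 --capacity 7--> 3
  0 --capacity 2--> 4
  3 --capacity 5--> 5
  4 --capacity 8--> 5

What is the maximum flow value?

Computing max flow:
  Flow on (0->3): 5/7
  Flow on (0->4): 2/2
  Flow on (3->5): 5/5
  Flow on (4->5): 2/8
Maximum flow = 7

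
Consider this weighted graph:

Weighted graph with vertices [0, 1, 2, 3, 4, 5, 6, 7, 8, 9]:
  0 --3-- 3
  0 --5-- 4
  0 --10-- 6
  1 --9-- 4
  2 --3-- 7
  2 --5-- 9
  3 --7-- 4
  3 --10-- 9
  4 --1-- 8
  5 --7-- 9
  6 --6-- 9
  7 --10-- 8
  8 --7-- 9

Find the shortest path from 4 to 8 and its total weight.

Using Dijkstra's algorithm from vertex 4:
Shortest path: 4 -> 8
Total weight: 1 = 1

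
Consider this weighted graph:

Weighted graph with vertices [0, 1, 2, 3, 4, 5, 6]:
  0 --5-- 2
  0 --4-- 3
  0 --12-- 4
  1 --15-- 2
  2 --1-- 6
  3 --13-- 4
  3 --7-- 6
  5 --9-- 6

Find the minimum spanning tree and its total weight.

Applying Kruskal's algorithm (sort edges by weight, add if no cycle):
  Add (2,6) w=1
  Add (0,3) w=4
  Add (0,2) w=5
  Skip (3,6) w=7 (creates cycle)
  Add (5,6) w=9
  Add (0,4) w=12
  Skip (3,4) w=13 (creates cycle)
  Add (1,2) w=15
MST weight = 46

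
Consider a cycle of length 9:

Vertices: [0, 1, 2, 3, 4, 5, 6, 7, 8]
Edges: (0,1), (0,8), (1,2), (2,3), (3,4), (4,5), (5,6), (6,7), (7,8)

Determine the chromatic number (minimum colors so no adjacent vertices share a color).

This is an odd cycle (C_9). Odd cycles are not bipartite (any 2-coloring forces two adjacent vertices to match), and 3 colors suffice.
Chromatic number = 3.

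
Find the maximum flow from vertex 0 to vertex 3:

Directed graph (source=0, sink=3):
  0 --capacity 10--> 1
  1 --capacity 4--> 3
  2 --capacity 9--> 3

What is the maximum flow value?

Computing max flow:
  Flow on (0->1): 4/10
  Flow on (1->3): 4/4
Maximum flow = 4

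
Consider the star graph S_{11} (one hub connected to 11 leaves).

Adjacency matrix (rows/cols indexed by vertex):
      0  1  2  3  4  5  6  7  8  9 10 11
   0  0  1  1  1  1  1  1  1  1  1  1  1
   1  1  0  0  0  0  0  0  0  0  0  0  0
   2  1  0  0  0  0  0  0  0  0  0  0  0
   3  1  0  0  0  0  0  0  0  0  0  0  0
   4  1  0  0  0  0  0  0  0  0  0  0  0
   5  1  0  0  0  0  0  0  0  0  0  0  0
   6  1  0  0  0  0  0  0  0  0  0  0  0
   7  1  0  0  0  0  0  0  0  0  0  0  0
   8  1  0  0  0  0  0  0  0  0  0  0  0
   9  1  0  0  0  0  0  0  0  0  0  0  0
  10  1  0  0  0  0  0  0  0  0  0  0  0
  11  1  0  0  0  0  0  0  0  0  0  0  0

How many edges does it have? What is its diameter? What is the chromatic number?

Star graph S_{11}: the hub connects to all 11 leaves.
Edges = 11.
Diameter = 2 (any leaf to hub is 1, leaf to leaf through hub is 2).
Star graphs are bipartite (hub vs leaves), so chromatic number = 2.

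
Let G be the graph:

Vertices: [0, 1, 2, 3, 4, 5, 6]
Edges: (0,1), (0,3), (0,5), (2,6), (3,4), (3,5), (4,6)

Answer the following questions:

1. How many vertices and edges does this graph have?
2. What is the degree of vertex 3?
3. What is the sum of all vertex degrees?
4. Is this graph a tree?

Count: 7 vertices, 7 edges.
Vertex 3 has neighbors [0, 4, 5], degree = 3.
Handshaking lemma: 2 * 7 = 14.
A tree on 7 vertices has 6 edges. This graph has 7 edges (1 extra). Not a tree.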